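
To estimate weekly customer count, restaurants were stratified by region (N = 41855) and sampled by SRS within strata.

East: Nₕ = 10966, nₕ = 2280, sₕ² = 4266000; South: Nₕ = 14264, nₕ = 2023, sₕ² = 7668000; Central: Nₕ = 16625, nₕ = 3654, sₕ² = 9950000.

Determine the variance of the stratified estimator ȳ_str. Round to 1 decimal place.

Var(ȳ_str) = Σₕ Wₕ²(1 − fₕ)sₕ²/nₕ with Wₕ = Nₕ/N, N = 41855.
East: Wₕ = 0.26199976; term = 0.26199976²·(1 − 0.20791537)·4266000/2280 = 101.73242.
South: Wₕ = 0.34079560; term = 0.34079560²·(1 − 0.14182557)·7668000/2023 = 377.78939.
Central: Wₕ = 0.39720464; term = 0.39720464²·(1 − 0.21978947)·9950000/3654 = 335.19301.
Sum = 814.71482.

814.7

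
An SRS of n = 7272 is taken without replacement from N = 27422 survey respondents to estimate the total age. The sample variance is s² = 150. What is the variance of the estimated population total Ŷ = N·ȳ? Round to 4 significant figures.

1.140 × 10^7

Var(Ŷ) = N²·Var(ȳ) = N²·(1 − n/N)·s²/n.
f = 7272/27422 = 0.26518853; Var(ȳ) = 0.73481147·150/7272 = 0.015157002.
Var(Ŷ) = 27422² · 0.015157002 = 1.1397551 × 10^7.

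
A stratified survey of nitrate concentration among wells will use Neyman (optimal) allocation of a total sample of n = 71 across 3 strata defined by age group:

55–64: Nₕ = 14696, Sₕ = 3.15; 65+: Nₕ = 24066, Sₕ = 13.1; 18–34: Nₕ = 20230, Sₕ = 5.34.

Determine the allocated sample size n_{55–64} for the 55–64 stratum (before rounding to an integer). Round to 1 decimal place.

7.0

Neyman allocation: nₕ = n·NₕSₕ / Σⱼ NⱼSⱼ.
Σ NⱼSⱼ = 14696·3.15 + 24066·13.1 + 20230·5.34 = 469585.2.
n_{55–64} = 71·14696·3.15 / 469585.2 = 7.0.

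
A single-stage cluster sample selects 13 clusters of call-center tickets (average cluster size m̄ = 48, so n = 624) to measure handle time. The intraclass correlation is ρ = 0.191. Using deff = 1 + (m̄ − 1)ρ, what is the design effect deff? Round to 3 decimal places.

9.977

deff = 1 + (48 − 1)·0.191 = 1 + 8.977 = 9.977.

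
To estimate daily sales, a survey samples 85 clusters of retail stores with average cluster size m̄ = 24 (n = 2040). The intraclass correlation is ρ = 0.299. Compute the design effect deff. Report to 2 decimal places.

7.88

deff = 1 + (24 − 1)·0.299 = 1 + 6.877 = 7.877.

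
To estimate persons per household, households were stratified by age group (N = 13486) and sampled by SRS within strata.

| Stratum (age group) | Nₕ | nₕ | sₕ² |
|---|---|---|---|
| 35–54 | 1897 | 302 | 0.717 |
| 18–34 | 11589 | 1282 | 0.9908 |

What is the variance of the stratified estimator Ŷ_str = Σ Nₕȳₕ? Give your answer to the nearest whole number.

99499

Var(Ŷ_str) = Σₕ Nₕ²(1 − fₕ)sₕ²/nₕ.
35–54: 1897²·(1 − 302/1897)·0.717/302 = 7183.5684.
18–34: 11589²·(1 − 1282/11589)·0.9908/1282 = 92315.837.
Sum = 99499.405.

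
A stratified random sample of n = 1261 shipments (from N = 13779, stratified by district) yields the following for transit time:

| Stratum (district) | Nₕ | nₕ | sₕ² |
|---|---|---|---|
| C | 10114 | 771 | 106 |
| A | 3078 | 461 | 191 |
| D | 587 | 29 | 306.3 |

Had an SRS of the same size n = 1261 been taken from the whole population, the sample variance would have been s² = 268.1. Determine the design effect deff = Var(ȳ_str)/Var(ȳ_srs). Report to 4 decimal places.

0.5396

Var(ȳ_str) = Σ Wₕ²(1−fₕ)sₕ²/nₕ with Wₕ = Nₕ/13779:
  C: (10114/13779)²·(1−771/10114)·106/771 = 0.068426667
  A: (3078/13779)²·(1−461/3078)·191/461 = 0.017577997
  D: (587/13779)²·(1−29/587)·306.3/29 = 0.018221574
  → Var(ȳ_str) = 0.10422624.
Var(ȳ_srs) = (1 − 1261/13779)·268.1/1261 = 0.1931519.
deff = 0.10422624 / 0.1931519 = 0.5396.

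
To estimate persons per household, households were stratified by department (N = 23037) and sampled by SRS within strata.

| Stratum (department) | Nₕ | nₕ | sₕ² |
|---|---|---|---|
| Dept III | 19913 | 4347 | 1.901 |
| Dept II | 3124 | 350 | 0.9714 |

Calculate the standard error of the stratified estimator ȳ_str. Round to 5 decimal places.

Var(ȳ_str) = Σₕ Wₕ²(1 − fₕ)sₕ²/nₕ with Wₕ = Nₕ/N, N = 23037.
Dept III: Wₕ = 0.86439206; term = 0.86439206²·(1 − 0.21829960)·1.901/4347 = 2.5541968 × 10^-4.
Dept II: Wₕ = 0.13560794; term = 0.13560794²·(1 − 0.11203585)·0.9714/350 = 4.5320604 × 10^-5.
Sum = 3.0074028 × 10^-4.
SE = √(3.0074028 × 10^-4) = 0.01734.

0.01734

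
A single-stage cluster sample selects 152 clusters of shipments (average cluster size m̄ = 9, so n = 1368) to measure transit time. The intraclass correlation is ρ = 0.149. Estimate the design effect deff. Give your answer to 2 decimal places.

deff = 1 + (9 − 1)·0.149 = 1 + 1.192 = 2.192.

2.19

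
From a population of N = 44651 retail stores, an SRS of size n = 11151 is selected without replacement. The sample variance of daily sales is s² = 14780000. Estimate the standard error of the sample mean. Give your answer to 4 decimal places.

31.5346

Under SRS without replacement, Var(ȳ) = (1 − f)·s²/n with f = n/N = 11151/44651 = 0.24973685.
Var(ȳ) = (1 − 0.24973685)·14780000/11151 = 0.75026315·1325.4417 = 994.43004.
SE(ȳ) = √(994.43004) = 31.5346.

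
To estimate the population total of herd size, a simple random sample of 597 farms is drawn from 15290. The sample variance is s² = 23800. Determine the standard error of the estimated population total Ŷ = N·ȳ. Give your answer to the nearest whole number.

Var(Ŷ) = N²·Var(ȳ) = N²·(1 − n/N)·s²/n.
f = 597/15290 = 0.03904513; Var(ȳ) = 0.96095487·23800/597 = 38.309424.
Var(Ŷ) = 15290² · 38.309424 = 8.9561342 × 10^9.
SE(Ŷ) = √(8.9561342 × 10^9) = 94637.

94637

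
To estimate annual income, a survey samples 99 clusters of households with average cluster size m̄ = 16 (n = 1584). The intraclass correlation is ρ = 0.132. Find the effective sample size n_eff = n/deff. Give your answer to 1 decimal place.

531.5

deff = 1 + (16 − 1)·0.132 = 1 + 1.98 = 2.98.
n_eff = 1584 / 2.98 = 531.5.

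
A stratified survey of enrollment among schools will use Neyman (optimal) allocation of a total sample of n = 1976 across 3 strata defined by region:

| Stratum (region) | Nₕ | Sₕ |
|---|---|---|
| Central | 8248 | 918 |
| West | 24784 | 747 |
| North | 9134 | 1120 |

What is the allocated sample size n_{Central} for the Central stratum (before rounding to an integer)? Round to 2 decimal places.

411.99

Neyman allocation: nₕ = n·NₕSₕ / Σⱼ NⱼSⱼ.
Σ NⱼSⱼ = 8248·918 + 24784·747 + 9134·1120 = 3.6315392 × 10^7.
n_{Central} = 1976·8248·918 / (3.6315392 × 10^7) = 411.99.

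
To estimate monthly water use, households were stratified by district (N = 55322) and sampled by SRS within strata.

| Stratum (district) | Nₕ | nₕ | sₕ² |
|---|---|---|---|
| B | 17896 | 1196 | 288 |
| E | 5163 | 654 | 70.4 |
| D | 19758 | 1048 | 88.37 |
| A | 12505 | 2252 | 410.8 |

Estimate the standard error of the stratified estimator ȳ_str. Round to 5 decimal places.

Var(ȳ_str) = Σₕ Wₕ²(1 − fₕ)sₕ²/nₕ with Wₕ = Nₕ/N, N = 55322.
B: Wₕ = 0.32348794; term = 0.32348794²·(1 − 0.06683058)·288/1196 = 0.023514622.
E: Wₕ = 0.09332634; term = 0.09332634²·(1 − 0.12667054)·70.4/654 = 8.1880696 × 10^-4.
D: Wₕ = 0.35714544; term = 0.35714544²·(1 − 0.05304181)·88.37/1048 = 0.010185084.
A: Wₕ = 0.22604027; term = 0.22604027²·(1 − 0.18008796)·410.8/2252 = 0.0076418931.
Sum = 0.042160406.
SE = √(0.042160406) = 0.20533.

0.20533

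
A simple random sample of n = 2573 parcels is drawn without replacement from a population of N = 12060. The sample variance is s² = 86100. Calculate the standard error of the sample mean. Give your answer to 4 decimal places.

Under SRS without replacement, Var(ȳ) = (1 − f)·s²/n with f = n/N = 2573/12060 = 0.21334992.
Var(ȳ) = (1 − 0.21334992)·86100/2573 = 0.78665008·33.462884 = 26.32358.
SE(ȳ) = √(26.32358) = 5.1307.

5.1307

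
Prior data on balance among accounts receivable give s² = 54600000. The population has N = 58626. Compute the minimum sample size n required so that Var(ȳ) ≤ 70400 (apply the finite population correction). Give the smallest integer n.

766

Without fpc, n₀ = s²/D = 54600000/70400 = 775.5682.
With fpc, (1 − n/N)·s²/n ≤ D requires n ≥ n₀/(1 + n₀/N) = 775.5682/(1 + 775.5682/58626) = 765.4421.
Rounding up, n = 766.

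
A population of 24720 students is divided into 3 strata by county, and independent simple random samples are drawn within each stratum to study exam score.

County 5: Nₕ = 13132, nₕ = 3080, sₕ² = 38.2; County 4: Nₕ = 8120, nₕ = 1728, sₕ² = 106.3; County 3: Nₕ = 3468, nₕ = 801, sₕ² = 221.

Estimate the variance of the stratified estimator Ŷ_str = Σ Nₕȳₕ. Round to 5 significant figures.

7.3819 × 10^6

Var(Ŷ_str) = Σₕ Nₕ²(1 − fₕ)sₕ²/nₕ.
County 5: 13132²·(1 − 3080/13132)·38.2/3080 = 1.6371784 × 10^6.
County 4: 8120²·(1 − 1728/8120)·106.3/1728 = 3.192878 × 10^6.
County 3: 3468²·(1 − 801/3468)·221/801 = 2.5518895 × 10^6.
Sum = 7.3819459 × 10^6.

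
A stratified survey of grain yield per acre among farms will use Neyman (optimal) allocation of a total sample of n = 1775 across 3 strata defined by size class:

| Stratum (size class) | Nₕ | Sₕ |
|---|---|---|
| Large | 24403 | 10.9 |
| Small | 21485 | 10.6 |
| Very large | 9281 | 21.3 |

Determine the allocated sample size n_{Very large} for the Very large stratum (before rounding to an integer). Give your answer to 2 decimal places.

Neyman allocation: nₕ = n·NₕSₕ / Σⱼ NⱼSⱼ.
Σ NⱼSⱼ = 24403·10.9 + 21485·10.6 + 9281·21.3 = 691419.
n_{Very large} = 1775·9281·21.3 / 691419 = 507.49.

507.49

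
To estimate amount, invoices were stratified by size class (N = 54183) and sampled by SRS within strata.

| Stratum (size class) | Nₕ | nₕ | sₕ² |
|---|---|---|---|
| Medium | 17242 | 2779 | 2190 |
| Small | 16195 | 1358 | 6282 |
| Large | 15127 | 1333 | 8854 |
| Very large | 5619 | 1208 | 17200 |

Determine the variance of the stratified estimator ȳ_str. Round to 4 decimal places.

Var(ȳ_str) = Σₕ Wₕ²(1 − fₕ)sₕ²/nₕ with Wₕ = Nₕ/N, N = 54183.
Medium: Wₕ = 0.31821789; term = 0.31821789²·(1 − 0.16117620)·2190/2779 = 0.066938427.
Small: Wₕ = 0.29889449; term = 0.29889449²·(1 − 0.08385304)·6282/1358 = 0.37861613.
Large: Wₕ = 0.27918351; term = 0.27918351²·(1 − 0.08812058)·8854/1333 = 0.47209163.
Very large: Wₕ = 0.10370411; term = 0.10370411²·(1 − 0.21498487)·17200/1208 = 0.12020748.
Sum = 1.0378537.

1.0379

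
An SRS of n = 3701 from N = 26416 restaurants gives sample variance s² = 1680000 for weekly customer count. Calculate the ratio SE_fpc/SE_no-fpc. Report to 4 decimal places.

f = n/N = 3701/26416 = 0.14010448.
SE_no-fpc = √(s²/n) = 21.305665; SE_fpc = √((1−f)s²/n) = 19.756861.
Ratio = √(1−f) = 0.92730551.

0.9273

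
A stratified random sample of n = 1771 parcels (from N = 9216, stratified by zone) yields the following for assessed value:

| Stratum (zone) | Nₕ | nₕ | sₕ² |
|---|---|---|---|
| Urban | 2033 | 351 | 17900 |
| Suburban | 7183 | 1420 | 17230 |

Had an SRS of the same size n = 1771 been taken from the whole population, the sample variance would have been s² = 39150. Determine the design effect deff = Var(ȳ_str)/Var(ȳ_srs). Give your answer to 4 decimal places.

Var(ȳ_str) = Σ Wₕ²(1−fₕ)sₕ²/nₕ with Wₕ = Nₕ/9216:
  Urban: (2033/9216)²·(1−351/2033)·17900/351 = 2.0531674
  Suburban: (7183/9216)²·(1−1420/7183)·17230/1420 = 5.913798
  → Var(ȳ_str) = 7.9669654.
Var(ȳ_srs) = (1 − 1771/9216)·39150/1771 = 17.858108.
deff = 7.9669654 / 17.858108 = 0.4461.

0.4461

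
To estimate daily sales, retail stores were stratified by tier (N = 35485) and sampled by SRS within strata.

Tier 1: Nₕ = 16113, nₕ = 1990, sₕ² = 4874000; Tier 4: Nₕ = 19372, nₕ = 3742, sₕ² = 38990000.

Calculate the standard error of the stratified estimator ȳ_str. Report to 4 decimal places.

Var(ȳ_str) = Σₕ Wₕ²(1 − fₕ)sₕ²/nₕ with Wₕ = Nₕ/N, N = 35485.
Tier 1: Wₕ = 0.45407919; term = 0.45407919²·(1 − 0.12350276)·4874000/1990 = 442.63545.
Tier 4: Wₕ = 0.54592081; term = 0.54592081²·(1 − 0.19316539)·38990000/3742 = 2505.4934.
Sum = 2948.1289.
SE = √(2948.1289) = 54.2967.

54.2967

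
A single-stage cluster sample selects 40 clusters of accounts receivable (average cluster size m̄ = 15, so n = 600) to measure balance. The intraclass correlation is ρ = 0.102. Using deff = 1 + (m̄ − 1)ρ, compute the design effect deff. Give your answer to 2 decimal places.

deff = 1 + (15 − 1)·0.102 = 1 + 1.428 = 2.428.

2.43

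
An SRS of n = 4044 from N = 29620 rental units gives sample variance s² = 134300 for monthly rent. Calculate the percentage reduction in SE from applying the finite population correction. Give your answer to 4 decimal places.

f = n/N = 4044/29620 = 0.13652937.
SE_no-fpc = √(s²/n) = 5.7627852; SE_fpc = √((1−f)s²/n) = 5.3549598.
Ratio = √(1−f) = 0.92923120. Reduction = 100·(1 − 0.92923120) = 7.0769%.

7.0769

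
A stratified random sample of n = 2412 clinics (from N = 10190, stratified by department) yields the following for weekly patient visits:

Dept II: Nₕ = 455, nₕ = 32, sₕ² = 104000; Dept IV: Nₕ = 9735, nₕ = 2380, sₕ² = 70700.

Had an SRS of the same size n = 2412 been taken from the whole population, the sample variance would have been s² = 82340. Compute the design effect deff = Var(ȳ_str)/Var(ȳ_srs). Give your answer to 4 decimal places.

Var(ȳ_str) = Σ Wₕ²(1−fₕ)sₕ²/nₕ with Wₕ = Nₕ/10190:
  Dept II: (455/10190)²·(1−32/455)·104000/32 = 6.0240249
  Dept IV: (9735/10190)²·(1−2380/9735)·70700/2380 = 20.483904
  → Var(ȳ_str) = 26.507929.
Var(ȳ_srs) = (1 − 2412/10190)·82340/2412 = 26.057174.
deff = 26.507929 / 26.057174 = 1.0173.

1.0173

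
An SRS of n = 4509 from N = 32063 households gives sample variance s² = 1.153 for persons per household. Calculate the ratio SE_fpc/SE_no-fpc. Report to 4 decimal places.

0.9270

f = n/N = 4509/32063 = 0.14062939.
SE_no-fpc = √(s²/n) = 0.01599096; SE_fpc = √((1−f)s²/n) = 0.014823979.
Ratio = √(1−f) = 0.92702245.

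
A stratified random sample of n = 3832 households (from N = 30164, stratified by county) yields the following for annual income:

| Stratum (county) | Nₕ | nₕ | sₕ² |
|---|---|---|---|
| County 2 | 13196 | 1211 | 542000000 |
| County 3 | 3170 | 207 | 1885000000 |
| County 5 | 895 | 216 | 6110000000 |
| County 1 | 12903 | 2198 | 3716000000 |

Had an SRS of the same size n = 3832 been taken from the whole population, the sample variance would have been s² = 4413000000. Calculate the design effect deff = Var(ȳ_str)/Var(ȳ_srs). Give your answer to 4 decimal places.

Var(ȳ_str) = Σ Wₕ²(1−fₕ)sₕ²/nₕ with Wₕ = Nₕ/30164:
  County 2: (13196/30164)²·(1−1211/13196)·542000000/1211 = 77796.064
  County 3: (3170/30164)²·(1−207/3170)·1885000000/207 = 94005.672
  County 5: (895/30164)²·(1−216/895)·6110000000/216 = 18893.064
  County 1: (12903/30164)²·(1−2198/12903)·3716000000/2198 = 256653.7
  → Var(ȳ_str) = 447348.5.
Var(ȳ_srs) = (1 − 3832/30164)·4413000000/3832 = 1.0053177 × 10^6.
deff = 447348.5 / (1.0053177 × 10^6) = 0.4450.

0.4450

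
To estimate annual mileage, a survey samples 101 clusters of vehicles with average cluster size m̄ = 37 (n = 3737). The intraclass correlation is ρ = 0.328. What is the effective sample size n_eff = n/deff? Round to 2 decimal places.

deff = 1 + (37 − 1)·0.328 = 1 + 11.808 = 12.808.
n_eff = 3737 / 12.808 = 291.77.

291.77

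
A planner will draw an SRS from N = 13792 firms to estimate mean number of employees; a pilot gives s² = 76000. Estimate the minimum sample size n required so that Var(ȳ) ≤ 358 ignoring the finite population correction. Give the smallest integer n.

213

Without fpc, n₀ = s²/D = 76000/358 = 212.2905.
Rounding up, n = 213.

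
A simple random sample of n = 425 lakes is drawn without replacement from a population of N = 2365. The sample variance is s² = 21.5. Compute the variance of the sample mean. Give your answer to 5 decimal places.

0.04150

Under SRS without replacement, Var(ȳ) = (1 − f)·s²/n with f = n/N = 425/2365 = 0.17970402.
Var(ȳ) = (1 − 0.17970402)·21.5/425 = 0.82029598·0.050588235 = 0.041497326.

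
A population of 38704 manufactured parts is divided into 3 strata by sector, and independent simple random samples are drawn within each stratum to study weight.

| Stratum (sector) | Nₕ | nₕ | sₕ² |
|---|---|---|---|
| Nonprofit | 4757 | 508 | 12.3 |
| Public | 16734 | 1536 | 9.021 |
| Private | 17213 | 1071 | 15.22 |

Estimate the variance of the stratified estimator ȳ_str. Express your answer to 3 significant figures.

Var(ȳ_str) = Σₕ Wₕ²(1 − fₕ)sₕ²/nₕ with Wₕ = Nₕ/N, N = 38704.
Nonprofit: Wₕ = 0.12290719; term = 0.12290719²·(1 − 0.10678999)·12.3/508 = 3.2670033 × 10^-4.
Public: Wₕ = 0.43235841; term = 0.43235841²·(1 − 0.09178917)·9.021/1536 = 9.9709829 × 10^-4.
Private: Wₕ = 0.44473439; term = 0.44473439²·(1 − 0.06222041)·15.22/1071 = 0.0026358907.
Sum = 0.0039596893.

0.00396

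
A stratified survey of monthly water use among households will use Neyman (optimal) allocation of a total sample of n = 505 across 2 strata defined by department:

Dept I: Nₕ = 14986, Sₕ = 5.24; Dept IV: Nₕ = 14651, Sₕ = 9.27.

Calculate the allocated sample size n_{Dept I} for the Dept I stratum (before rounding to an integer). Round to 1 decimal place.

185.0

Neyman allocation: nₕ = n·NₕSₕ / Σⱼ NⱼSⱼ.
Σ NⱼSⱼ = 14986·5.24 + 14651·9.27 = 214341.41.
n_{Dept I} = 505·14986·5.24 / 214341.41 = 185.0.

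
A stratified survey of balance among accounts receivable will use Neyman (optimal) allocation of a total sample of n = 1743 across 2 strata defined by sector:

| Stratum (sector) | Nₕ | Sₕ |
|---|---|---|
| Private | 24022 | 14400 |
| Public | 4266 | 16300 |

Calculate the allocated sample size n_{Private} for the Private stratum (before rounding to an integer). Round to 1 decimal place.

1451.3

Neyman allocation: nₕ = n·NₕSₕ / Σⱼ NⱼSⱼ.
Σ NⱼSⱼ = 24022·14400 + 4266·16300 = 4.154526 × 10^8.
n_{Private} = 1743·24022·14400 / (4.154526 × 10^8) = 1451.3.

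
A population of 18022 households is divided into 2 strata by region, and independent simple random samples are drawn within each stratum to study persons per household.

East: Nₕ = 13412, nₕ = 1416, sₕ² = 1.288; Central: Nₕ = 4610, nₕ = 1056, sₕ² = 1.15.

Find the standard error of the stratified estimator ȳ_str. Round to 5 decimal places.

0.02248

Var(ȳ_str) = Σₕ Wₕ²(1 − fₕ)sₕ²/nₕ with Wₕ = Nₕ/N, N = 18022.
East: Wₕ = 0.74420153; term = 0.74420153²·(1 − 0.10557710)·1.288/1416 = 4.5058491 × 10^-4.
Central: Wₕ = 0.25579847; term = 0.25579847²·(1 − 0.22906725)·1.15/1056 = 5.4934642 × 10^-5.
Sum = 5.0551955 × 10^-4.
SE = √(5.0551955 × 10^-4) = 0.02248.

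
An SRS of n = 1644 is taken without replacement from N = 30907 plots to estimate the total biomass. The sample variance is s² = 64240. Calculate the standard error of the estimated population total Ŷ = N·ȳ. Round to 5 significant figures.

Var(Ŷ) = N²·Var(ȳ) = N²·(1 − n/N)·s²/n.
f = 1644/30907 = 0.05319183; Var(ȳ) = 0.94680817·64240/1644 = 36.996932.
Var(Ŷ) = 30907² · 36.996932 = 3.5341047 × 10^10.
SE(Ŷ) = √(3.5341047 × 10^10) = 187990.

187990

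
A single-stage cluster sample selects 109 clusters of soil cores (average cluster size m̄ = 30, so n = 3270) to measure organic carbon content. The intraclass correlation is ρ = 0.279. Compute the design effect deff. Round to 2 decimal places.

deff = 1 + (30 − 1)·0.279 = 1 + 8.091 = 9.091.

9.09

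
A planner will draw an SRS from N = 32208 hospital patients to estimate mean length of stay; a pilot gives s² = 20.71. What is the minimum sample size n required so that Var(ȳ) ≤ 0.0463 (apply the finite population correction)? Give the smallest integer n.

Without fpc, n₀ = s²/D = 20.71/0.0463 = 447.3002.
With fpc, (1 − n/N)·s²/n ≤ D requires n ≥ n₀/(1 + n₀/N) = 447.3002/(1 + 447.3002/32208) = 441.1732.
Rounding up, n = 442.

442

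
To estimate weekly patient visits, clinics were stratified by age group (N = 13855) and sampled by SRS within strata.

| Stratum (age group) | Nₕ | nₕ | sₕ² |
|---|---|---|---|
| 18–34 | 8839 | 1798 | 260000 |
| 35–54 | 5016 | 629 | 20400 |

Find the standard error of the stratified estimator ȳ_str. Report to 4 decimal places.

Var(ȳ_str) = Σₕ Wₕ²(1 − fₕ)sₕ²/nₕ with Wₕ = Nₕ/N, N = 13855.
18–34: Wₕ = 0.63796463; term = 0.63796463²·(1 − 0.20341668)·260000/1798 = 46.88221.
35–54: Wₕ = 0.36203537; term = 0.36203537²·(1 − 0.12539872)·20400/629 = 3.7178479.
Sum = 50.600058.
SE = √(50.600058) = 7.1134.

7.1134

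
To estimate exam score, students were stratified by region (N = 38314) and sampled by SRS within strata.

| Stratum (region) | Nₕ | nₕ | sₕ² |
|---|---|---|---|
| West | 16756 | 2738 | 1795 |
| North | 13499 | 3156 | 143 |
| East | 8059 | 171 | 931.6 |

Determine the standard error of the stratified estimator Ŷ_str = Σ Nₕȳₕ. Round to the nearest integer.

Var(Ŷ_str) = Σₕ Nₕ²(1 − fₕ)sₕ²/nₕ.
West: 16756²·(1 − 2738/16756)·1795/2738 = 1.5398819 × 10^8.
North: 13499²·(1 − 3156/13499)·143/3156 = 6.3262619 × 10^6.
East: 8059²·(1 − 171/8059)·931.6/171 = 3.4632307 × 10^8.
Sum = 5.0663752 × 10^8.
SE = √(5.0663752 × 10^8) = 22509.

22509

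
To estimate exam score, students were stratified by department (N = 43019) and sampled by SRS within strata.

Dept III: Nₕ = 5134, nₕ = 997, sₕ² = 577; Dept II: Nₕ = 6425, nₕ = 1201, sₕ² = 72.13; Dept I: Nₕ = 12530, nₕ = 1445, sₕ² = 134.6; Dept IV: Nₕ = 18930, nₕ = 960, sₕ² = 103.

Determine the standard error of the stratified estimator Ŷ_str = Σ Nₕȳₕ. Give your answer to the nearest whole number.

Var(Ŷ_str) = Σₕ Nₕ²(1 − fₕ)sₕ²/nₕ.
Dept III: 5134²·(1 − 997/5134)·577/997 = 1.2291986 × 10^7.
Dept II: 6425²·(1 − 1201/6425)·72.13/1201 = 2.0158083 × 10^6.
Dept I: 12530²·(1 − 1445/12530)·134.6/1445 = 1.2937906 × 10^7.
Dept IV: 18930²·(1 − 960/18930)·103/960 = 3.6497632 × 10^7.
Sum = 6.3743332 × 10^7.
SE = √(6.3743332 × 10^7) = 7984.

7984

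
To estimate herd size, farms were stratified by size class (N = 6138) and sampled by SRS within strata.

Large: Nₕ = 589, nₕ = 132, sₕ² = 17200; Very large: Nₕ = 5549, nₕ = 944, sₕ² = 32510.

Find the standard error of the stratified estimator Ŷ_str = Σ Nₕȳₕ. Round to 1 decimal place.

Var(Ŷ_str) = Σₕ Nₕ²(1 − fₕ)sₕ²/nₕ.
Large: 589²·(1 − 132/589)·17200/132 = 3.5074058 × 10^7.
Very large: 5549²·(1 − 944/5549)·32510/944 = 8.800135 × 10^8.
Sum = 9.1508756 × 10^8.
SE = √(9.1508756 × 10^8) = 30250.4.

30250.4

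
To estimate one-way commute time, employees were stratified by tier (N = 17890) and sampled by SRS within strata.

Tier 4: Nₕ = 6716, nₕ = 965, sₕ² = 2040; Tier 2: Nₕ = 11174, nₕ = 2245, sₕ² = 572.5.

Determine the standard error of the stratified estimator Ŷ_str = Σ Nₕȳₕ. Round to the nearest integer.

10349

Var(Ŷ_str) = Σₕ Nₕ²(1 − fₕ)sₕ²/nₕ.
Tier 4: 6716²·(1 − 965/6716)·2040/965 = 8.1650135 × 10^7.
Tier 2: 11174²·(1 − 2245/11174)·572.5/2245 = 2.5443136 × 10^7.
Sum = 1.0709327 × 10^8.
SE = √(1.0709327 × 10^8) = 10349.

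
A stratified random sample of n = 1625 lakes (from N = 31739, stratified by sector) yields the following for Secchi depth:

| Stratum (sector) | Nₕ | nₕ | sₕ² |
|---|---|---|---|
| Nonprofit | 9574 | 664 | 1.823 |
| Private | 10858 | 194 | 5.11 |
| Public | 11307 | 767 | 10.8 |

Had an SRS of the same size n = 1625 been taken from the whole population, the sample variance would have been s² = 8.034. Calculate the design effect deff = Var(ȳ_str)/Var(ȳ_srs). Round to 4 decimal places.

1.0501

Var(ȳ_str) = Σ Wₕ²(1−fₕ)sₕ²/nₕ with Wₕ = Nₕ/31739:
  Nonprofit: (9574/31739)²·(1−664/9574)·1.823/664 = 2.3248944 × 10^-4
  Private: (10858/31739)²·(1−194/10858)·5.11/194 = 0.0030276291
  Public: (11307/31739)²·(1−767/11307)·10.8/767 = 0.0016658271
  → Var(ȳ_str) = 0.0049259456.
Var(ȳ_srs) = (1 − 1625/31739)·8.034/1625 = 0.0046908729.
deff = 0.0049259456 / 0.0046908729 = 1.0501.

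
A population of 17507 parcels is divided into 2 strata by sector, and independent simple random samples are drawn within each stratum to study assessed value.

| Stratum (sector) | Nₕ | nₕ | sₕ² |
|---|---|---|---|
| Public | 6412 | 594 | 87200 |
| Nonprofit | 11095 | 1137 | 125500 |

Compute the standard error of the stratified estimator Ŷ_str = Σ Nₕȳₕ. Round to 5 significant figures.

132930

Var(Ŷ_str) = Σₕ Nₕ²(1 − fₕ)sₕ²/nₕ.
Public: 6412²·(1 − 594/6412)·87200/594 = 5.4764266 × 10^9.
Nonprofit: 11095²·(1 − 1137/11095)·125500/1137 = 1.2195025 × 10^10.
Sum = 1.7671452 × 10^10.
SE = √(1.7671452 × 10^10) = 132930.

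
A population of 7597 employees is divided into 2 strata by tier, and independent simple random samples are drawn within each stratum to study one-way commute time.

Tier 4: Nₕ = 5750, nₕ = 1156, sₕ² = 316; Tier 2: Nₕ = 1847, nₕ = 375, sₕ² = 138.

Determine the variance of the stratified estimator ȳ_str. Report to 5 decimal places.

0.14245

Var(ȳ_str) = Σₕ Wₕ²(1 − fₕ)sₕ²/nₕ with Wₕ = Nₕ/N, N = 7597.
Tier 4: Wₕ = 0.75687771; term = 0.75687771²·(1 − 0.20104348)·316/1156 = 0.1251134.
Tier 2: Wₕ = 0.24312229; term = 0.24312229²·(1 − 0.20303194)·138/375 = 0.017335576.
Sum = 0.14244898.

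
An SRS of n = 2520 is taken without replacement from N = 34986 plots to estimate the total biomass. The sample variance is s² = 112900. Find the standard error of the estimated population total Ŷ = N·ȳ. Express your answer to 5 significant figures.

225580

Var(Ŷ) = N²·Var(ȳ) = N²·(1 − n/N)·s²/n.
f = 2520/34986 = 0.07202881; Var(ȳ) = 0.92797119·112900/2520 = 41.574582.
Var(Ŷ) = 34986² · 41.574582 = 5.0888128 × 10^10.
SE(Ŷ) = √(5.0888128 × 10^10) = 225580.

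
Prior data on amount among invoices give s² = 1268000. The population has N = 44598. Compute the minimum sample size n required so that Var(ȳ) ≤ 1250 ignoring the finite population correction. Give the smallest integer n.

Without fpc, n₀ = s²/D = 1268000/1250 = 1014.4000.
Rounding up, n = 1015.

1015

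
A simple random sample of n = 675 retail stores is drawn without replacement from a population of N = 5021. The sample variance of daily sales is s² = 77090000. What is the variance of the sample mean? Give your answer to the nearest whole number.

Under SRS without replacement, Var(ȳ) = (1 − f)·s²/n with f = n/N = 675/5021 = 0.13443537.
Var(ȳ) = (1 − 0.13443537)·77090000/675 = 0.86556463·114207.41 = 98853.892.

98854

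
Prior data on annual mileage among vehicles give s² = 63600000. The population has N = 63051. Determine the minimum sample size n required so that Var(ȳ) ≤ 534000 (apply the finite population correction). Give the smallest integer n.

119

Without fpc, n₀ = s²/D = 63600000/534000 = 119.1011.
With fpc, (1 − n/N)·s²/n ≤ D requires n ≥ n₀/(1 + n₀/N) = 119.1011/(1 + 119.1011/63051) = 118.8765.
Rounding up, n = 119.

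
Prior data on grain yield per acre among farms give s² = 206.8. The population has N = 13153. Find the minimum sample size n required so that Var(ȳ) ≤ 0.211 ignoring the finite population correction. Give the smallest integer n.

981

Without fpc, n₀ = s²/D = 206.8/0.211 = 980.0948.
Rounding up, n = 981.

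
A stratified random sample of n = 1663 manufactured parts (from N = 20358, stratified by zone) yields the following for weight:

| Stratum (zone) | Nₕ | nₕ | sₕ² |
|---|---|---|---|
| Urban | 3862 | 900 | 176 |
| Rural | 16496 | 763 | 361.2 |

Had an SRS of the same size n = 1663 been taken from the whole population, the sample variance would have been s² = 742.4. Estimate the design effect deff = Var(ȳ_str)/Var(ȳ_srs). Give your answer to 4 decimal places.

0.7363

Var(ȳ_str) = Σ Wₕ²(1−fₕ)sₕ²/nₕ with Wₕ = Nₕ/20358:
  Urban: (3862/20358)²·(1−900/3862)·176/900 = 0.0053975573
  Rural: (16496/20358)²·(1−763/16496)·361.2/763 = 0.29644435
  → Var(ȳ_str) = 0.30184191.
Var(ȳ_srs) = (1 − 1663/20358)·742.4/1663 = 0.40995489.
deff = 0.30184191 / 0.40995489 = 0.7363.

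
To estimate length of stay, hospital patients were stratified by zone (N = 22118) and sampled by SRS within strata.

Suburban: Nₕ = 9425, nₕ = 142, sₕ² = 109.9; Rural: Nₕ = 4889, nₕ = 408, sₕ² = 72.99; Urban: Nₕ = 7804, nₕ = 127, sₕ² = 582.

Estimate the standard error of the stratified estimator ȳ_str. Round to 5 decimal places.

0.84122

Var(ȳ_str) = Σₕ Wₕ²(1 − fₕ)sₕ²/nₕ with Wₕ = Nₕ/N, N = 22118.
Suburban: Wₕ = 0.42612352; term = 0.42612352²·(1 − 0.01506631)·109.9/142 = 0.13841634.
Rural: Wₕ = 0.22104169; term = 0.22104169²·(1 − 0.08345265)·72.99/408 = 0.0080113642.
Urban: Wₕ = 0.35283480; term = 0.35283480²·(1 − 0.01627371)·582/127 = 0.56122416.
Sum = 0.70765186.
SE = √(0.70765186) = 0.84122.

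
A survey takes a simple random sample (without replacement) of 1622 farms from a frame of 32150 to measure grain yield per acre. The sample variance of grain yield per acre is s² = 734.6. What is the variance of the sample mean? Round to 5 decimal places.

Under SRS without replacement, Var(ȳ) = (1 − f)·s²/n with f = n/N = 1622/32150 = 0.05045101.
Var(ȳ) = (1 − 0.05045101)·734.6/1622 = 0.94954899·0.45289766 = 0.43004851.

0.43005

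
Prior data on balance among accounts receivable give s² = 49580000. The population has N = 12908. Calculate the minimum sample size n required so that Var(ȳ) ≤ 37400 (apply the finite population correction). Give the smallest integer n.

Without fpc, n₀ = s²/D = 49580000/37400 = 1325.6684.
With fpc, (1 − n/N)·s²/n ≤ D requires n ≥ n₀/(1 + n₀/N) = 1325.6684/(1 + 1325.6684/12908) = 1202.2008.
Rounding up, n = 1203.

1203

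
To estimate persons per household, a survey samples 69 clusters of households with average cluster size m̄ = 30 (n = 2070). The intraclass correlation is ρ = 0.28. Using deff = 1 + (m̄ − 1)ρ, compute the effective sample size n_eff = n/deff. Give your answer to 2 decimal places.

226.97

deff = 1 + (30 − 1)·0.28 = 1 + 8.12 = 9.12.
n_eff = 2070 / 9.12 = 226.97.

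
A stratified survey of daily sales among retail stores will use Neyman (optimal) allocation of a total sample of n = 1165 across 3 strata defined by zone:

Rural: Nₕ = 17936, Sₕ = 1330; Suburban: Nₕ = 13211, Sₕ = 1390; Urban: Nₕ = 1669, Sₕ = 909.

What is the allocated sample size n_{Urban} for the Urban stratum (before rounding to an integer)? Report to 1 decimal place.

40.4

Neyman allocation: nₕ = n·NₕSₕ / Σⱼ NⱼSⱼ.
Σ NⱼSⱼ = 17936·1330 + 13211·1390 + 1669·909 = 4.3735291 × 10^7.
n_{Urban} = 1165·1669·909 / (4.3735291 × 10^7) = 40.4.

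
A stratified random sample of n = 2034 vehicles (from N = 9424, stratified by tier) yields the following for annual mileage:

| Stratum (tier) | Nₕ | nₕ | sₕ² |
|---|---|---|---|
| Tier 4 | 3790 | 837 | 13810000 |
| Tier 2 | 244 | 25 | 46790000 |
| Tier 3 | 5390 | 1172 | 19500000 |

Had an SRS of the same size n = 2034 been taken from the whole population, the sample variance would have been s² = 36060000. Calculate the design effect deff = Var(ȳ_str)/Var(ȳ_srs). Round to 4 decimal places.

Var(ȳ_str) = Σ Wₕ²(1−fₕ)sₕ²/nₕ with Wₕ = Nₕ/9424:
  Tier 4: (3790/9424)²·(1−837/3790)·13810000/837 = 2079.2194
  Tier 2: (244/9424)²·(1−25/244)·46790000/25 = 1126.0986
  Tier 3: (5390/9424)²·(1−1172/5390)·19500000/1172 = 4259.2368
  → Var(ȳ_str) = 7464.5548.
Var(ȳ_srs) = (1 − 2034/9424)·36060000/2034 = 13902.213.
deff = 7464.5548 / 13902.213 = 0.5369.

0.5369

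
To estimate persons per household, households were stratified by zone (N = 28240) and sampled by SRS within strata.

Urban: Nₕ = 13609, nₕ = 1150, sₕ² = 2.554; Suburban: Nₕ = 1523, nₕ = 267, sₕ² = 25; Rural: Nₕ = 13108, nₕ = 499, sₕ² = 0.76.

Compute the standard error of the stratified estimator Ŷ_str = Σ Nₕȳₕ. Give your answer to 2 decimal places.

Var(Ŷ_str) = Σₕ Nₕ²(1 − fₕ)sₕ²/nₕ.
Urban: 13609²·(1 − 1150/13609)·2.554/1150 = 376558.5.
Suburban: 1523²·(1 − 267/1523)·25/267 = 179109.36.
Rural: 13108²·(1 − 499/13108)·0.76/499 = 251727.19.
Sum = 807395.05.
SE = √(807395.05) = 898.55.

898.55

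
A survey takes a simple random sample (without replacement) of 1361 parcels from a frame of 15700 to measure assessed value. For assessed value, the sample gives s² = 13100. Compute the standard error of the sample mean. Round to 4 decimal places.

Under SRS without replacement, Var(ȳ) = (1 − f)·s²/n with f = n/N = 1361/15700 = 0.08668790.
Var(ȳ) = (1 − 0.08668790)·13100/1361 = 0.91331210·9.6252755 = 8.7908806.
SE(ȳ) = √(8.7908806) = 2.9649.

2.9649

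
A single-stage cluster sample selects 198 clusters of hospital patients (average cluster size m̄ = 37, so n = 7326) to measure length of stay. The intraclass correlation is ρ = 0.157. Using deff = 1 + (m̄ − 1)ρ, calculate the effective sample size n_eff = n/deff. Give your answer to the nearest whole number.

deff = 1 + (37 − 1)·0.157 = 1 + 5.652 = 6.652.
n_eff = 7326 / 6.652 = 1101.

1101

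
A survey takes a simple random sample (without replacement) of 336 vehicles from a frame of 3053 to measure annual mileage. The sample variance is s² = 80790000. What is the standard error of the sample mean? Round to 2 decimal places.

462.58

Under SRS without replacement, Var(ȳ) = (1 − f)·s²/n with f = n/N = 336/3053 = 0.11005568.
Var(ȳ) = (1 − 0.11005568)·80790000/336 = 0.88994432·240446.43 = 213983.93.
SE(ȳ) = √(213983.93) = 462.58.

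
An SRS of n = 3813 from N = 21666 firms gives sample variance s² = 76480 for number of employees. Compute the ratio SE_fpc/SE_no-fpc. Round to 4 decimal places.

f = n/N = 3813/21666 = 0.17599003.
SE_no-fpc = √(s²/n) = 4.4785821; SE_fpc = √((1−f)s²/n) = 4.0654326.
Ratio = √(1−f) = 0.90774995.

0.9077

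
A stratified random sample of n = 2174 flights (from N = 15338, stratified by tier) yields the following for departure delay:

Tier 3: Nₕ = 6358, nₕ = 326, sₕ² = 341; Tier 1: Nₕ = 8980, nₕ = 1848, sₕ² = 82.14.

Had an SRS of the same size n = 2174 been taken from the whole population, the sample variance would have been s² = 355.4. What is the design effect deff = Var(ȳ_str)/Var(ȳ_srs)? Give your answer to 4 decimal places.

Var(ȳ_str) = Σ Wₕ²(1−fₕ)sₕ²/nₕ with Wₕ = Nₕ/15338:
  Tier 3: (6358/15338)²·(1−326/6358)·341/326 = 0.17052229
  Tier 1: (8980/15338)²·(1−1848/8980)·82.14/1848 = 0.012100489
  → Var(ȳ_str) = 0.18262278.
Var(ȳ_srs) = (1 − 2174/15338)·355.4/2174 = 0.14030625.
deff = 0.18262278 / 0.14030625 = 1.3016.

1.3016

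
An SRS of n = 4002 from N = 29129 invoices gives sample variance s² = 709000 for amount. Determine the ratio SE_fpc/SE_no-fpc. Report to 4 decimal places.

0.9288

f = n/N = 4002/29129 = 0.13738886.
SE_no-fpc = √(s²/n) = 13.3102; SE_fpc = √((1−f)s²/n) = 12.362096.
Ratio = √(1−f) = 0.92876862.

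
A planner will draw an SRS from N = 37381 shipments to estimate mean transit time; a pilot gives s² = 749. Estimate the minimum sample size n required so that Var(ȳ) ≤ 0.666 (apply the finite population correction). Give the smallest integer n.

Without fpc, n₀ = s²/D = 749/0.666 = 1124.6246.
With fpc, (1 − n/N)·s²/n ≤ D requires n ≥ n₀/(1 + n₀/N) = 1124.6246/(1 + 1124.6246/37381) = 1091.7780.
Rounding up, n = 1092.

1092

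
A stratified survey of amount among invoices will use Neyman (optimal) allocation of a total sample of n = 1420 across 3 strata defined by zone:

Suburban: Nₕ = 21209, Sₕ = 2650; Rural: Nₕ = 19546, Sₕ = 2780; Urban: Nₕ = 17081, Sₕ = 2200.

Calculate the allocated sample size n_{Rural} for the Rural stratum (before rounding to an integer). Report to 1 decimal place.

Neyman allocation: nₕ = n·NₕSₕ / Σⱼ NⱼSⱼ.
Σ NⱼSⱼ = 21209·2650 + 19546·2780 + 17081·2200 = 1.4811993 × 10^8.
n_{Rural} = 1420·19546·2780 / (1.4811993 × 10^8) = 520.9.

520.9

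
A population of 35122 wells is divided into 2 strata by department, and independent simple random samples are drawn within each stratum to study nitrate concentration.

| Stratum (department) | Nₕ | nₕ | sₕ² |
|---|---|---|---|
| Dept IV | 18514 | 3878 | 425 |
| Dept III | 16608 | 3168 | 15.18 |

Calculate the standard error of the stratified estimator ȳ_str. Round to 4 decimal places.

0.1579

Var(ȳ_str) = Σₕ Wₕ²(1 − fₕ)sₕ²/nₕ with Wₕ = Nₕ/N, N = 35122.
Dept IV: Wₕ = 0.52713399; term = 0.52713399²·(1 − 0.20946311)·425/3878 = 0.024073837.
Dept III: Wₕ = 0.47286601; term = 0.47286601²·(1 − 0.19075145)·15.18/3168 = 8.6705117 × 10^-4.
Sum = 0.024940888.
SE = √(0.024940888) = 0.1579.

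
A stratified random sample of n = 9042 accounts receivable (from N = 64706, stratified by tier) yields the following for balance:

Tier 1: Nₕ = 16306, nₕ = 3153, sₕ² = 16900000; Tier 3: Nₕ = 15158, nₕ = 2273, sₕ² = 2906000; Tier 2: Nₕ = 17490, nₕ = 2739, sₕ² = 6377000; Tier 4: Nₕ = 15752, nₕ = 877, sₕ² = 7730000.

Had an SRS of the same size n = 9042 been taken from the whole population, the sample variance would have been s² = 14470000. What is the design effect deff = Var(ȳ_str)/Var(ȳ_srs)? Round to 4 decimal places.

0.7053

Var(ȳ_str) = Σ Wₕ²(1−fₕ)sₕ²/nₕ with Wₕ = Nₕ/64706:
  Tier 1: (16306/64706)²·(1−3153/16306)·16900000/3153 = 274.56545
  Tier 3: (15158/64706)²·(1−2273/15158)·2906000/2273 = 59.639418
  Tier 2: (17490/64706)²·(1−2739/17490)·6377000/2739 = 143.46519
  Tier 4: (15752/64706)²·(1−877/15752)·7730000/877 = 493.2686
  → Var(ȳ_str) = 970.93866.
Var(ȳ_srs) = (1 − 9042/64706)·14470000/9042 = 1376.6828.
deff = 970.93866 / 1376.6828 = 0.7053.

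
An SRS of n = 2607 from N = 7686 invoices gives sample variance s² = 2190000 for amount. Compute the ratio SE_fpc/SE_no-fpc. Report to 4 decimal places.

f = n/N = 2607/7686 = 0.33918813.
SE_no-fpc = √(s²/n) = 28.983548; SE_fpc = √((1−f)s²/n) = 23.560823.
Ratio = √(1−f) = 0.81290336.

0.8129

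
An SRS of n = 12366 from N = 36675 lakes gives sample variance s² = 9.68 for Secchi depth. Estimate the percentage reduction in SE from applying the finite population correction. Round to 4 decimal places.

f = n/N = 12366/36675 = 0.33717791.
SE_no-fpc = √(s²/n) = 0.027978412; SE_fpc = √((1−f)s²/n) = 0.022778312.
Ratio = √(1−f) = 0.81413886. Reduction = 100·(1 − 0.81413886) = 18.5861%.

18.5861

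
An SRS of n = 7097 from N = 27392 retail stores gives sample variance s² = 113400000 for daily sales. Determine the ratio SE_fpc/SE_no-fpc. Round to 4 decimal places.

0.8608

f = n/N = 7097/27392 = 0.25909025.
SE_no-fpc = √(s²/n) = 126.40642; SE_fpc = √((1−f)s²/n) = 108.80573.
Ratio = √(1−f) = 0.86076115.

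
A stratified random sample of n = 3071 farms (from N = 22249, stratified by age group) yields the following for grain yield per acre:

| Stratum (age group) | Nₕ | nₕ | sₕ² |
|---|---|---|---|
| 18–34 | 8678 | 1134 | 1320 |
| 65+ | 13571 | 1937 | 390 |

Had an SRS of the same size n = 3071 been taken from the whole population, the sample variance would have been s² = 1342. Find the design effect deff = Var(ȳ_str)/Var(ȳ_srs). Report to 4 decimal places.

Var(ȳ_str) = Σ Wₕ²(1−fₕ)sₕ²/nₕ with Wₕ = Nₕ/22249:
  18–34: (8678/22249)²·(1−1134/8678)·1320/1134 = 0.15394345
  65+: (13571/22249)²·(1−1937/13571)·390/1937 = 0.064217723
  → Var(ȳ_str) = 0.21816117.
Var(ȳ_srs) = (1 − 3071/22249)·1342/3071 = 0.37667389.
deff = 0.21816117 / 0.37667389 = 0.5792.

0.5792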